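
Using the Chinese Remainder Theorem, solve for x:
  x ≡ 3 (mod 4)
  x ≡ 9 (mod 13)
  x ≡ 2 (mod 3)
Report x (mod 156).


Moduli 4, 13, 3 are pairwise coprime; by CRT there is a unique solution modulo M = 4 · 13 · 3 = 156.
Solve pairwise, accumulating the modulus:
  Start with x ≡ 3 (mod 4).
  Combine with x ≡ 9 (mod 13): since gcd(4, 13) = 1, we get a unique residue mod 52.
    Write x = 3 + 4·t and substitute into x ≡ 9 (mod 13): 4·t ≡ 9 − 3 = 6 (mod 13).
    The inverse of 4 mod 13 is 10 (since 4·10 = 40 = 3·13 + 1), so t ≡ 10·6 = 60 ≡ 8 (mod 13).
    Then x = 3 + 4·8 = 35, valid modulo lcm(4, 13) = 52: x ≡ 35 (mod 52).
  Combine with x ≡ 2 (mod 3): since gcd(52, 3) = 1, we get a unique residue mod 156.
    Write x = 35 + 52·t and substitute into x ≡ 2 (mod 3): 52·t ≡ 2 − 35 = -33 (mod 3).
    Reduce coefficients mod 3: 1·t ≡ 0 (mod 3).
    So t ≡ 0 (mod 3).
    Then x = 35 + 52·0 = 35, valid modulo lcm(52, 3) = 156: x ≡ 35 (mod 156).
Verify: 35 mod 4 = 3 ✓, 35 mod 13 = 9 ✓, 35 mod 3 = 2 ✓.

x ≡ 35 (mod 156).


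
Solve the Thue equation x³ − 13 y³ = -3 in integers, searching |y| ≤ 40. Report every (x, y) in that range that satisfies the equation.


The equation is x³ - 13y³ = -3. For fixed y, x³ = 13·y³ − 3, so a solution requires the RHS to be a perfect cube.
Strategy: iterate y from -40 to 40, compute RHS = 13·y³ − 3, and check whether it is a (positive or negative) perfect cube.
Check small values of y:
  y = 0: RHS = -3 is not a perfect cube.
  y = 1: RHS = 10 is not a perfect cube.
  y = -1: RHS = -16 is not a perfect cube.
  y = 2: RHS = 101 is not a perfect cube.
  y = -2: RHS = -107 is not a perfect cube.
  y = 3: RHS = 348 is not a perfect cube.
  y = -3: RHS = -354 is not a perfect cube.
Continuing the search up to |y| = 40 finds no solutions either.
No (x, y) in the scanned range satisfies the equation.

No integer solutions with |y| ≤ 40.


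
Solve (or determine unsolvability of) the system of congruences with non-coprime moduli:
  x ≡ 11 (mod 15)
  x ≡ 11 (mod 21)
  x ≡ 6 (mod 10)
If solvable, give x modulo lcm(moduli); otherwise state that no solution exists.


Moduli 15, 21, 10 are not pairwise coprime, so CRT works modulo lcm(m_i) when all pairwise compatibility conditions hold.
Pairwise compatibility: gcd(m_i, m_j) must divide a_i - a_j for every pair.
Merge one congruence at a time:
  Start: x ≡ 11 (mod 15).
  Combine with x ≡ 11 (mod 21): gcd(15, 21) = 3; 11 - 11 = 0, which IS divisible by 3, so compatible.
    Write x = 11 + 15·t and substitute into x ≡ 11 (mod 21): 15·t ≡ 11 − 11 = 0 (mod 21).
    Divide the congruence (and modulus) by g = 3: 5·t ≡ 0 (mod 7).
    The inverse of 5 mod 7 is 3 (since 5·3 = 15 = 2·7 + 1), so t ≡ 3·0 = 0 ≡ 0 (mod 7).
    Then x = 11 + 15·0 = 11, valid modulo lcm(15, 21) = 105: x ≡ 11 (mod 105).
  Combine with x ≡ 6 (mod 10): gcd(105, 10) = 5; 6 - 11 = -5, which IS divisible by 5, so compatible.
    Write x = 11 + 105·t and substitute into x ≡ 6 (mod 10): 105·t ≡ 6 − 11 = -5 (mod 10).
    Divide the congruence (and modulus) by g = 5: 21·t ≡ -1 (mod 2).
    Reduce coefficients mod 2: 1·t ≡ 1 (mod 2).
    So t ≡ 1 (mod 2).
    Then x = 11 + 105·1 = 116, valid modulo lcm(105, 10) = 210: x ≡ 116 (mod 210).
Verify: 116 mod 15 = 11, 116 mod 21 = 11, 116 mod 10 = 6.

x ≡ 116 (mod 210).


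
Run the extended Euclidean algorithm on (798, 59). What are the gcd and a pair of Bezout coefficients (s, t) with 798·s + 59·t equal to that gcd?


Euclidean algorithm on (798, 59) — divide until remainder is 0:
  798 = 13 · 59 + 31
  59 = 1 · 31 + 28
  31 = 1 · 28 + 3
  28 = 9 · 3 + 1
  3 = 3 · 1 + 0
gcd(798, 59) = 1.
Track Bezout coefficients alongside the remainders: start with r₀ = 798 = a·1 + b·0 (s = 1, t = 0) and r₁ = 59 = a·0 + b·1 (s = 0, t = 1); each new remainder r_{k+1} = r_{k-1} − q_k·r_k inherits s_{k+1} = s_{k-1} − q_k·s_k, t_{k+1} = t_{k-1} − q_k·t_k, so r_k = a·s_k + b·t_k at every step:
  q = 13: r = 31, s = 1 − 13·0 = 1, t = 0 − 13·1 = -13  (check: 798·1 + 59·(-13) = 31)
  q = 1: r = 28, s = 0 − 1·1 = -1, t = 1 − 1·(-13) = 14  (check: 798·(-1) + 59·14 = 28)
  q = 1: r = 3, s = 1 − 1·(-1) = 2, t = -13 − 1·14 = -27  (check: 798·2 + 59·(-27) = 3)
  q = 9: r = 1, s = -1 − 9·2 = -19, t = 14 − 9·(-27) = 257  (check: 798·(-19) + 59·257 = 1)
The row with r = 1 (the gcd) gives the Bezout coefficients s = -19, t = 257.
Result: 798 · (-19) + 59 · (257) = 1.

gcd(798, 59) = 1; s = -19, t = 257 (check: 798·(-19) + 59·257 = 1).


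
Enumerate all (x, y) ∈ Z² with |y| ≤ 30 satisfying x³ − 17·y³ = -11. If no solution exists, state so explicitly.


The equation is x³ - 17y³ = -11. For fixed y, x³ = 17·y³ − 11, so a solution requires the RHS to be a perfect cube.
Strategy: iterate y from -30 to 30, compute RHS = 17·y³ − 11, and check whether it is a (positive or negative) perfect cube.
Check small values of y:
  y = 0: RHS = -11 is not a perfect cube.
  y = 1: RHS = 6 is not a perfect cube.
  y = -1: RHS = -28 is not a perfect cube.
  y = 2: RHS = 125 = (5)³ ⇒ x = 5 works.
  y = -2: RHS = -147 is not a perfect cube.
  y = 3: RHS = 448 is not a perfect cube.
  y = -3: RHS = -470 is not a perfect cube.
Continuing the search up to |y| = 30 finds no further solutions beyond those listed.
Collected solutions: (5, 2).

Solutions (with |y| ≤ 30): (5, 2).


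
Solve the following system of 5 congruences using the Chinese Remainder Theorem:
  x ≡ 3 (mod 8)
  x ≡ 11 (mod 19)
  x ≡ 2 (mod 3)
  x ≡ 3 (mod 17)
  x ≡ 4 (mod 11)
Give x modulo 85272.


Product of moduli M = 8 · 19 · 3 · 17 · 11 = 85272.
Merge one congruence at a time:
  Start: x ≡ 3 (mod 8).
  Combine with x ≡ 11 (mod 19); new modulus lcm = 152.
    Write x = 3 + 8·t and substitute into x ≡ 11 (mod 19): 8·t ≡ 11 − 3 = 8 (mod 19).
    The inverse of 8 mod 19 is 12 (since 8·12 = 96 = 5·19 + 1), so t ≡ 12·8 = 96 ≡ 1 (mod 19).
    Then x = 3 + 8·1 = 11, valid modulo lcm(8, 19) = 152: x ≡ 11 (mod 152).
  Combine with x ≡ 2 (mod 3); new modulus lcm = 456.
    Write x = 11 + 152·t and substitute into x ≡ 2 (mod 3): 152·t ≡ 2 − 11 = -9 (mod 3).
    Reduce coefficients mod 3: 2·t ≡ 0 (mod 3).
    The inverse of 2 mod 3 is 2 (since 2·2 = 4 = 1·3 + 1), so t ≡ 2·0 = 0 ≡ 0 (mod 3).
    Then x = 11 + 152·0 = 11, valid modulo lcm(152, 3) = 456: x ≡ 11 (mod 456).
  Combine with x ≡ 3 (mod 17); new modulus lcm = 7752.
    Write x = 11 + 456·t and substitute into x ≡ 3 (mod 17): 456·t ≡ 3 − 11 = -8 (mod 17).
    Reduce coefficients mod 17: 14·t ≡ 9 (mod 17).
    The inverse of 14 mod 17 is 11 (since 14·11 = 154 = 9·17 + 1), so t ≡ 11·9 = 99 ≡ 14 (mod 17).
    Then x = 11 + 456·14 = 6395, valid modulo lcm(456, 17) = 7752: x ≡ 6395 (mod 7752).
  Combine with x ≡ 4 (mod 11); new modulus lcm = 85272.
    Write x = 6395 + 7752·t and substitute into x ≡ 4 (mod 11): 7752·t ≡ 4 − 6395 = -6391 (mod 11).
    Reduce coefficients mod 11: 8·t ≡ 0 (mod 11).
    The inverse of 8 mod 11 is 7 (since 8·7 = 56 = 5·11 + 1), so t ≡ 7·0 = 0 ≡ 0 (mod 11).
    Then x = 6395 + 7752·0 = 6395, valid modulo lcm(7752, 11) = 85272: x ≡ 6395 (mod 85272).
Verify against each original: 6395 mod 8 = 3, 6395 mod 19 = 11, 6395 mod 3 = 2, 6395 mod 17 = 3, 6395 mod 11 = 4.

x ≡ 6395 (mod 85272).


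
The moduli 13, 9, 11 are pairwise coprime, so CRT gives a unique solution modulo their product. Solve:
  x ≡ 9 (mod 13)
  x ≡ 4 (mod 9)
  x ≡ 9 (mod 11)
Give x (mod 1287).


Moduli 13, 9, 11 are pairwise coprime; by CRT there is a unique solution modulo M = 13 · 9 · 11 = 1287.
Solve pairwise, accumulating the modulus:
  Start with x ≡ 9 (mod 13).
  Combine with x ≡ 4 (mod 9): since gcd(13, 9) = 1, we get a unique residue mod 117.
    Write x = 9 + 13·t and substitute into x ≡ 4 (mod 9): 13·t ≡ 4 − 9 = -5 (mod 9).
    Reduce coefficients mod 9: 4·t ≡ 4 (mod 9).
    The inverse of 4 mod 9 is 7 (since 4·7 = 28 = 3·9 + 1), so t ≡ 7·4 = 28 ≡ 1 (mod 9).
    Then x = 9 + 13·1 = 22, valid modulo lcm(13, 9) = 117: x ≡ 22 (mod 117).
  Combine with x ≡ 9 (mod 11): since gcd(117, 11) = 1, we get a unique residue mod 1287.
    Write x = 22 + 117·t and substitute into x ≡ 9 (mod 11): 117·t ≡ 9 − 22 = -13 (mod 11).
    Reduce coefficients mod 11: 7·t ≡ 9 (mod 11).
    The inverse of 7 mod 11 is 8 (since 7·8 = 56 = 5·11 + 1), so t ≡ 8·9 = 72 ≡ 6 (mod 11).
    Then x = 22 + 117·6 = 724, valid modulo lcm(117, 11) = 1287: x ≡ 724 (mod 1287).
Verify: 724 mod 13 = 9 ✓, 724 mod 9 = 4 ✓, 724 mod 11 = 9 ✓.

x ≡ 724 (mod 1287).


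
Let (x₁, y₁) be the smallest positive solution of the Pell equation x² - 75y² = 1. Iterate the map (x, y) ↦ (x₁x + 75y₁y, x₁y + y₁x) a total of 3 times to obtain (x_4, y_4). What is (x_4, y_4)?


Step 1: Find the fundamental solution (x₁, y₁) of x² - 75y² = 1.
  Expand √75 as a continued fraction. a₀ = ⌊√75⌋ = 8; iterate m_{k+1} = d_k·a_k − m_k, d_{k+1} = (75 − m_{k+1}²)/d_k, a_{k+1} = ⌊(a₀ + m_{k+1})/d_{k+1}⌋ (starting m₀ = 0, d₀ = 1), with convergents p_k = a_k·p_{k-1} + p_{k-2}, q_k = a_k·q_{k-1} + q_{k-2} (p₋₁ = 1, q₋₁ = 0):
  k = 0: a₀ = 8; p₀/q₀ = 8/1; p₀² − 75·q₀² = 64 − 75 = -11.
  k = 1: m = 8, d = 11, a = ⌊(8 + 8)/11⌋ = 1; p/q = (1·8 + 1)/(1·1 + 0) = 9/1; p² − 75·q² = 81 − 75 = 6.
  k = 2: m = 3, d = 6, a = ⌊(8 + 3)/6⌋ = 1; p/q = (1·9 + 8)/(1·1 + 1) = 17/2; p² − 75·q² = 289 − 300 = -11.
  k = 3: m = 3, d = 11, a = ⌊(8 + 3)/11⌋ = 1; p/q = (1·17 + 9)/(1·2 + 1) = 26/3; p² − 75·q² = 676 − 675 = 1.
  The first convergent with p² − 75·q² = 1 gives the fundamental solution (x₁, y₁) = (26, 3).
Step 2: Apply the recurrence (x_{n+1}, y_{n+1}) = (x₁x_n + 75y₁y_n, x₁y_n + y₁x_n) repeatedly.
  From (x_1, y_1) = (26, 3): x_2 = 26·26 + 75·3·3 = 1351; y_2 = 26·3 + 3·26 = 156.
  From (x_2, y_2) = (1351, 156): x_3 = 26·1351 + 75·3·156 = 70226; y_3 = 26·156 + 3·1351 = 8109.
  From (x_3, y_3) = (70226, 8109): x_4 = 26·70226 + 75·3·8109 = 3650401; y_4 = 26·8109 + 3·70226 = 421512.
Step 3: Verify x_4² - 75·y_4² = 13325427460801 - 13325427460800 = 1 (should be 1). ✓

(x_1, y_1) = (26, 3); (x_4, y_4) = (3650401, 421512).


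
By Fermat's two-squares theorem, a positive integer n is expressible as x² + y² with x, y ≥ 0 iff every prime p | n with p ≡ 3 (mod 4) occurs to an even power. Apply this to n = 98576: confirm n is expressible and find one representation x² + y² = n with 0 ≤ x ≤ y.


Step 1: Factor n = 98576 = 2^4 · 61 · 101.
Step 2: Check the mod-4 condition on each prime factor: 2 = 2 (special); 61 ≡ 1 (mod 4), exponent 1; 101 ≡ 1 (mod 4), exponent 1.
All primes ≡ 3 (mod 4) appear to even exponent (or don't appear), so by the two-squares theorem n IS expressible as a sum of two squares.
Step 3: Build a representation. Group n = k² · m with k = 4 and m = 61 · 101 = 6161 (a product of primes ≡ 1 (mod 4)); a representation of m scales to one of n via (k·x)² + (k·y)² = k²(x² + y²). Each prime p ≡ 1 (mod 4) is itself a sum of two squares; find a² by testing p − a² for a perfect square:
  61: 61 − 1² = 60, 61 − 2² = 57, 61 − 3² = 52, 61 − 4² = 45, 61 − 5² = 36 = 6² ⇒ 61 = 5² + 6².
  101: 101 − 1² = 100 = 10² ⇒ 101 = 1² + 10².
  Combine using the Brahmagupta–Fibonacci identity (a² + b²)(c² + d²) = (ac − bd)² + (ad + bc)² = (ac + bd)² + (ad − bc)²:
  61 · 101 = 6161: from (5² + 6²)(1² + 10²), take (5·1 − 6·10, 5·10 + 6·1) = (5 − 60, 50 + 6) = (-55, 56); dropping signs (only squares matter) gives (55, 56); check 55² + 56² = 3025 + 3136 = 6161 ✓.
  Scale by k = 4: (4·55, 4·56) = (220, 224).
Step 4: Order so x ≤ y and verify: 220² + 224² = 48400 + 50176 = 98576 = n. ✓

n = 98576 = 220² + 224² (one valid representation with x ≤ y).


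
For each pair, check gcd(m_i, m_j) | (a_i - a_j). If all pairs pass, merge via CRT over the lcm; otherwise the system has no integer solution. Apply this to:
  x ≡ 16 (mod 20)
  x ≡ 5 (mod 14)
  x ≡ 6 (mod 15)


Moduli 20, 14, 15 are not pairwise coprime, so CRT works modulo lcm(m_i) when all pairwise compatibility conditions hold.
Pairwise compatibility: gcd(m_i, m_j) must divide a_i - a_j for every pair.
Merge one congruence at a time:
  Start: x ≡ 16 (mod 20).
  Combine with x ≡ 5 (mod 14): gcd(20, 14) = 2, and 5 - 16 = -11 is NOT divisible by 2.
    ⇒ system is inconsistent (no integer solution).

No solution (the system is inconsistent).


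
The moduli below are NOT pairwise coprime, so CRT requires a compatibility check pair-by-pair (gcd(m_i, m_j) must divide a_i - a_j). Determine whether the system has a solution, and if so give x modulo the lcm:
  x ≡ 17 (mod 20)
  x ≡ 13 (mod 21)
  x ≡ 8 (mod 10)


Moduli 20, 21, 10 are not pairwise coprime, so CRT works modulo lcm(m_i) when all pairwise compatibility conditions hold.
Pairwise compatibility: gcd(m_i, m_j) must divide a_i - a_j for every pair.
Merge one congruence at a time:
  Start: x ≡ 17 (mod 20).
  Combine with x ≡ 13 (mod 21): gcd(20, 21) = 1; 13 - 17 = -4, which IS divisible by 1, so compatible.
    Write x = 17 + 20·t and substitute into x ≡ 13 (mod 21): 20·t ≡ 13 − 17 = -4 (mod 21).
    Reduce coefficients mod 21: 20·t ≡ 17 (mod 21).
    The inverse of 20 mod 21 is 20 (since 20·20 = 400 = 19·21 + 1), so t ≡ 20·17 = 340 ≡ 4 (mod 21).
    Then x = 17 + 20·4 = 97, valid modulo lcm(20, 21) = 420: x ≡ 97 (mod 420).
  Combine with x ≡ 8 (mod 10): gcd(420, 10) = 10, and 8 - 97 = -89 is NOT divisible by 10.
    ⇒ system is inconsistent (no integer solution).

No solution (the system is inconsistent).


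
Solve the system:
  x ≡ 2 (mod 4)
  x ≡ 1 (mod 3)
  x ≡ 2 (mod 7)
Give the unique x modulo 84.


Moduli 4, 3, 7 are pairwise coprime; by CRT there is a unique solution modulo M = 4 · 3 · 7 = 84.
Solve pairwise, accumulating the modulus:
  Start with x ≡ 2 (mod 4).
  Combine with x ≡ 1 (mod 3): since gcd(4, 3) = 1, we get a unique residue mod 12.
    Write x = 2 + 4·t and substitute into x ≡ 1 (mod 3): 4·t ≡ 1 − 2 = -1 (mod 3).
    Reduce coefficients mod 3: 1·t ≡ 2 (mod 3).
    So t ≡ 2 (mod 3).
    Then x = 2 + 4·2 = 10, valid modulo lcm(4, 3) = 12: x ≡ 10 (mod 12).
  Combine with x ≡ 2 (mod 7): since gcd(12, 7) = 1, we get a unique residue mod 84.
    Write x = 10 + 12·t and substitute into x ≡ 2 (mod 7): 12·t ≡ 2 − 10 = -8 (mod 7).
    Reduce coefficients mod 7: 5·t ≡ 6 (mod 7).
    The inverse of 5 mod 7 is 3 (since 5·3 = 15 = 2·7 + 1), so t ≡ 3·6 = 18 ≡ 4 (mod 7).
    Then x = 10 + 12·4 = 58, valid modulo lcm(12, 7) = 84: x ≡ 58 (mod 84).
Verify: 58 mod 4 = 2 ✓, 58 mod 3 = 1 ✓, 58 mod 7 = 2 ✓.

x ≡ 58 (mod 84).


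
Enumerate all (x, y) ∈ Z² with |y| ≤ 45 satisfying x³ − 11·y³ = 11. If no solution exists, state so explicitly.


The equation is x³ - 11y³ = 11. For fixed y, x³ = 11·y³ + 11, so a solution requires the RHS to be a perfect cube.
Strategy: iterate y from -45 to 45, compute RHS = 11·y³ + 11, and check whether it is a (positive or negative) perfect cube.
Check small values of y:
  y = 0: RHS = 11 is not a perfect cube.
  y = 1: RHS = 22 is not a perfect cube.
  y = -1: RHS = 0 = (0)³ ⇒ x = 0 works.
  y = 2: RHS = 99 is not a perfect cube.
  y = -2: RHS = -77 is not a perfect cube.
  y = 3: RHS = 308 is not a perfect cube.
  y = -3: RHS = -286 is not a perfect cube.
Continuing the search up to |y| = 45 finds no further solutions beyond those listed.
Collected solutions: (0, -1).

Solutions (with |y| ≤ 45): (0, -1).


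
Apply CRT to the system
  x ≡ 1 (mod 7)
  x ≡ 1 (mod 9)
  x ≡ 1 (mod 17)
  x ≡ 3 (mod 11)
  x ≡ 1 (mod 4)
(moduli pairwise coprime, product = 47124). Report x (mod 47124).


Product of moduli M = 7 · 9 · 17 · 11 · 4 = 47124.
Merge one congruence at a time:
  Start: x ≡ 1 (mod 7).
  Combine with x ≡ 1 (mod 9); new modulus lcm = 63.
    Write x = 1 + 7·t and substitute into x ≡ 1 (mod 9): 7·t ≡ 1 − 1 = 0 (mod 9).
    The inverse of 7 mod 9 is 4 (since 7·4 = 28 = 3·9 + 1), so t ≡ 4·0 = 0 ≡ 0 (mod 9).
    Then x = 1 + 7·0 = 1, valid modulo lcm(7, 9) = 63: x ≡ 1 (mod 63).
  Combine with x ≡ 1 (mod 17); new modulus lcm = 1071.
    Write x = 1 + 63·t and substitute into x ≡ 1 (mod 17): 63·t ≡ 1 − 1 = 0 (mod 17).
    Reduce coefficients mod 17: 12·t ≡ 0 (mod 17).
    The inverse of 12 mod 17 is 10 (since 12·10 = 120 = 7·17 + 1), so t ≡ 10·0 = 0 ≡ 0 (mod 17).
    Then x = 1 + 63·0 = 1, valid modulo lcm(63, 17) = 1071: x ≡ 1 (mod 1071).
  Combine with x ≡ 3 (mod 11); new modulus lcm = 11781.
    Write x = 1 + 1071·t and substitute into x ≡ 3 (mod 11): 1071·t ≡ 3 − 1 = 2 (mod 11).
    Reduce coefficients mod 11: 4·t ≡ 2 (mod 11).
    The inverse of 4 mod 11 is 3 (since 4·3 = 12 = 1·11 + 1), so t ≡ 3·2 = 6 ≡ 6 (mod 11).
    Then x = 1 + 1071·6 = 6427, valid modulo lcm(1071, 11) = 11781: x ≡ 6427 (mod 11781).
  Combine with x ≡ 1 (mod 4); new modulus lcm = 47124.
    Write x = 6427 + 11781·t and substitute into x ≡ 1 (mod 4): 11781·t ≡ 1 − 6427 = -6426 (mod 4).
    Reduce coefficients mod 4: 1·t ≡ 2 (mod 4).
    So t ≡ 2 (mod 4).
    Then x = 6427 + 11781·2 = 29989, valid modulo lcm(11781, 4) = 47124: x ≡ 29989 (mod 47124).
Verify against each original: 29989 mod 7 = 1, 29989 mod 9 = 1, 29989 mod 17 = 1, 29989 mod 11 = 3, 29989 mod 4 = 1.

x ≡ 29989 (mod 47124).


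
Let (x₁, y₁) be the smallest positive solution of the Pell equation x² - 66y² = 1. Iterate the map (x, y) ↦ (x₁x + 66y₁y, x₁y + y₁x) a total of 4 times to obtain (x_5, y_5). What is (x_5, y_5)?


Step 1: Find the fundamental solution (x₁, y₁) of x² - 66y² = 1.
  Expand √66 as a continued fraction. a₀ = ⌊√66⌋ = 8; iterate m_{k+1} = d_k·a_k − m_k, d_{k+1} = (66 − m_{k+1}²)/d_k, a_{k+1} = ⌊(a₀ + m_{k+1})/d_{k+1}⌋ (starting m₀ = 0, d₀ = 1), with convergents p_k = a_k·p_{k-1} + p_{k-2}, q_k = a_k·q_{k-1} + q_{k-2} (p₋₁ = 1, q₋₁ = 0):
  k = 0: a₀ = 8; p₀/q₀ = 8/1; p₀² − 66·q₀² = 64 − 66 = -2.
  k = 1: m = 8, d = 2, a = ⌊(8 + 8)/2⌋ = 8; p/q = (8·8 + 1)/(8·1 + 0) = 65/8; p² − 66·q² = 4225 − 4224 = 1.
  The first convergent with p² − 66·q² = 1 gives the fundamental solution (x₁, y₁) = (65, 8).
Step 2: Apply the recurrence (x_{n+1}, y_{n+1}) = (x₁x_n + 66y₁y_n, x₁y_n + y₁x_n) repeatedly.
  From (x_1, y_1) = (65, 8): x_2 = 65·65 + 66·8·8 = 8449; y_2 = 65·8 + 8·65 = 1040.
  From (x_2, y_2) = (8449, 1040): x_3 = 65·8449 + 66·8·1040 = 1098305; y_3 = 65·1040 + 8·8449 = 135192.
  From (x_3, y_3) = (1098305, 135192): x_4 = 65·1098305 + 66·8·135192 = 142771201; y_4 = 65·135192 + 8·1098305 = 17573920.
  From (x_4, y_4) = (142771201, 17573920): x_5 = 65·142771201 + 66·8·17573920 = 18559157825; y_5 = 65·17573920 + 8·142771201 = 2284474408.
Step 3: Verify x_5² - 66·y_5² = 344442339173258730625 - 344442339173258730624 = 1 (should be 1). ✓

(x_1, y_1) = (65, 8); (x_5, y_5) = (18559157825, 2284474408).


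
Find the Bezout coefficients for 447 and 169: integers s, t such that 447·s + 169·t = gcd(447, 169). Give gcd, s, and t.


Euclidean algorithm on (447, 169) — divide until remainder is 0:
  447 = 2 · 169 + 109
  169 = 1 · 109 + 60
  109 = 1 · 60 + 49
  60 = 1 · 49 + 11
  49 = 4 · 11 + 5
  11 = 2 · 5 + 1
  5 = 5 · 1 + 0
gcd(447, 169) = 1.
Track Bezout coefficients alongside the remainders: start with r₀ = 447 = a·1 + b·0 (s = 1, t = 0) and r₁ = 169 = a·0 + b·1 (s = 0, t = 1); each new remainder r_{k+1} = r_{k-1} − q_k·r_k inherits s_{k+1} = s_{k-1} − q_k·s_k, t_{k+1} = t_{k-1} − q_k·t_k, so r_k = a·s_k + b·t_k at every step:
  q = 2: r = 109, s = 1 − 2·0 = 1, t = 0 − 2·1 = -2  (check: 447·1 + 169·(-2) = 109)
  q = 1: r = 60, s = 0 − 1·1 = -1, t = 1 − 1·(-2) = 3  (check: 447·(-1) + 169·3 = 60)
  q = 1: r = 49, s = 1 − 1·(-1) = 2, t = -2 − 1·3 = -5  (check: 447·2 + 169·(-5) = 49)
  q = 1: r = 11, s = -1 − 1·2 = -3, t = 3 − 1·(-5) = 8  (check: 447·(-3) + 169·8 = 11)
  q = 4: r = 5, s = 2 − 4·(-3) = 14, t = -5 − 4·8 = -37  (check: 447·14 + 169·(-37) = 5)
  q = 2: r = 1, s = -3 − 2·14 = -31, t = 8 − 2·(-37) = 82  (check: 447·(-31) + 169·82 = 1)
The row with r = 1 (the gcd) gives the Bezout coefficients s = -31, t = 82.
Result: 447 · (-31) + 169 · (82) = 1.

gcd(447, 169) = 1; s = -31, t = 82 (check: 447·(-31) + 169·82 = 1).


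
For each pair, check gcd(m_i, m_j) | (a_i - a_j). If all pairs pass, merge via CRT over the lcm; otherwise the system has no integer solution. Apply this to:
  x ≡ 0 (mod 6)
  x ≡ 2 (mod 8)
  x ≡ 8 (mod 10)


Moduli 6, 8, 10 are not pairwise coprime, so CRT works modulo lcm(m_i) when all pairwise compatibility conditions hold.
Pairwise compatibility: gcd(m_i, m_j) must divide a_i - a_j for every pair.
Merge one congruence at a time:
  Start: x ≡ 0 (mod 6).
  Combine with x ≡ 2 (mod 8): gcd(6, 8) = 2; 2 - 0 = 2, which IS divisible by 2, so compatible.
    Write x = 0 + 6·t and substitute into x ≡ 2 (mod 8): 6·t ≡ 2 − 0 = 2 (mod 8).
    Divide the congruence (and modulus) by g = 2: 3·t ≡ 1 (mod 4).
    The inverse of 3 mod 4 is 3 (since 3·3 = 9 = 2·4 + 1), so t ≡ 3·1 = 3 ≡ 3 (mod 4).
    Then x = 0 + 6·3 = 18, valid modulo lcm(6, 8) = 24: x ≡ 18 (mod 24).
  Combine with x ≡ 8 (mod 10): gcd(24, 10) = 2; 8 - 18 = -10, which IS divisible by 2, so compatible.
    Write x = 18 + 24·t and substitute into x ≡ 8 (mod 10): 24·t ≡ 8 − 18 = -10 (mod 10).
    Divide the congruence (and modulus) by g = 2: 12·t ≡ -5 (mod 5).
    Reduce coefficients mod 5: 2·t ≡ 0 (mod 5).
    The inverse of 2 mod 5 is 3 (since 2·3 = 6 = 1·5 + 1), so t ≡ 3·0 = 0 ≡ 0 (mod 5).
    Then x = 18 + 24·0 = 18, valid modulo lcm(24, 10) = 120: x ≡ 18 (mod 120).
Verify: 18 mod 6 = 0, 18 mod 8 = 2, 18 mod 10 = 8.

x ≡ 18 (mod 120).


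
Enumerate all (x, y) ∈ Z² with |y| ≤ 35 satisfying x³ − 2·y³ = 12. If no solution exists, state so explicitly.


The equation is x³ - 2y³ = 12. For fixed y, x³ = 2·y³ + 12, so a solution requires the RHS to be a perfect cube.
Strategy: iterate y from -35 to 35, compute RHS = 2·y³ + 12, and check whether it is a (positive or negative) perfect cube.
Check small values of y:
  y = 0: RHS = 12 is not a perfect cube.
  y = 1: RHS = 14 is not a perfect cube.
  y = -1: RHS = 10 is not a perfect cube.
  y = 2: RHS = 28 is not a perfect cube.
  y = -2: RHS = -4 is not a perfect cube.
  y = 3: RHS = 66 is not a perfect cube.
  y = -3: RHS = -42 is not a perfect cube.
Continuing the search up to |y| = 35 finds no solutions either.
No (x, y) in the scanned range satisfies the equation.

No integer solutions with |y| ≤ 35.


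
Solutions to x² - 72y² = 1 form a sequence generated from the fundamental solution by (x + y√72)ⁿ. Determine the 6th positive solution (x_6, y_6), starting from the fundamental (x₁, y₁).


Step 1: Find the fundamental solution (x₁, y₁) of x² - 72y² = 1.
  Expand √72 as a continued fraction. a₀ = ⌊√72⌋ = 8; iterate m_{k+1} = d_k·a_k − m_k, d_{k+1} = (72 − m_{k+1}²)/d_k, a_{k+1} = ⌊(a₀ + m_{k+1})/d_{k+1}⌋ (starting m₀ = 0, d₀ = 1), with convergents p_k = a_k·p_{k-1} + p_{k-2}, q_k = a_k·q_{k-1} + q_{k-2} (p₋₁ = 1, q₋₁ = 0):
  k = 0: a₀ = 8; p₀/q₀ = 8/1; p₀² − 72·q₀² = 64 − 72 = -8.
  k = 1: m = 8, d = 8, a = ⌊(8 + 8)/8⌋ = 2; p/q = (2·8 + 1)/(2·1 + 0) = 17/2; p² − 72·q² = 289 − 288 = 1.
  The first convergent with p² − 72·q² = 1 gives the fundamental solution (x₁, y₁) = (17, 2).
Step 2: Apply the recurrence (x_{n+1}, y_{n+1}) = (x₁x_n + 72y₁y_n, x₁y_n + y₁x_n) repeatedly.
  From (x_1, y_1) = (17, 2): x_2 = 17·17 + 72·2·2 = 577; y_2 = 17·2 + 2·17 = 68.
  From (x_2, y_2) = (577, 68): x_3 = 17·577 + 72·2·68 = 19601; y_3 = 17·68 + 2·577 = 2310.
  From (x_3, y_3) = (19601, 2310): x_4 = 17·19601 + 72·2·2310 = 665857; y_4 = 17·2310 + 2·19601 = 78472.
  From (x_4, y_4) = (665857, 78472): x_5 = 17·665857 + 72·2·78472 = 22619537; y_5 = 17·78472 + 2·665857 = 2665738.
  From (x_5, y_5) = (22619537, 2665738): x_6 = 17·22619537 + 72·2·2665738 = 768398401; y_6 = 17·2665738 + 2·22619537 = 90556620.
Step 3: Verify x_6² - 72·y_6² = 590436102659356801 - 590436102659356800 = 1 (should be 1). ✓

(x_1, y_1) = (17, 2); (x_6, y_6) = (768398401, 90556620).


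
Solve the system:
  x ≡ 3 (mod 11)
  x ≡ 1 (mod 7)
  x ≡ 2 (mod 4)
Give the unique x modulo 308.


Moduli 11, 7, 4 are pairwise coprime; by CRT there is a unique solution modulo M = 11 · 7 · 4 = 308.
Solve pairwise, accumulating the modulus:
  Start with x ≡ 3 (mod 11).
  Combine with x ≡ 1 (mod 7): since gcd(11, 7) = 1, we get a unique residue mod 77.
    Write x = 3 + 11·t and substitute into x ≡ 1 (mod 7): 11·t ≡ 1 − 3 = -2 (mod 7).
    Reduce coefficients mod 7: 4·t ≡ 5 (mod 7).
    The inverse of 4 mod 7 is 2 (since 4·2 = 8 = 1·7 + 1), so t ≡ 2·5 = 10 ≡ 3 (mod 7).
    Then x = 3 + 11·3 = 36, valid modulo lcm(11, 7) = 77: x ≡ 36 (mod 77).
  Combine with x ≡ 2 (mod 4): since gcd(77, 4) = 1, we get a unique residue mod 308.
    Write x = 36 + 77·t and substitute into x ≡ 2 (mod 4): 77·t ≡ 2 − 36 = -34 (mod 4).
    Reduce coefficients mod 4: 1·t ≡ 2 (mod 4).
    So t ≡ 2 (mod 4).
    Then x = 36 + 77·2 = 190, valid modulo lcm(77, 4) = 308: x ≡ 190 (mod 308).
Verify: 190 mod 11 = 3 ✓, 190 mod 7 = 1 ✓, 190 mod 4 = 2 ✓.

x ≡ 190 (mod 308).


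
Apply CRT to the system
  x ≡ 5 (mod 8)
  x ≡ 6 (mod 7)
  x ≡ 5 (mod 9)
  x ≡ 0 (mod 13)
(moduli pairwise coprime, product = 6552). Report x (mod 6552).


Product of moduli M = 8 · 7 · 9 · 13 = 6552.
Merge one congruence at a time:
  Start: x ≡ 5 (mod 8).
  Combine with x ≡ 6 (mod 7); new modulus lcm = 56.
    Write x = 5 + 8·t and substitute into x ≡ 6 (mod 7): 8·t ≡ 6 − 5 = 1 (mod 7).
    Reduce coefficients mod 7: 1·t ≡ 1 (mod 7).
    So t ≡ 1 (mod 7).
    Then x = 5 + 8·1 = 13, valid modulo lcm(8, 7) = 56: x ≡ 13 (mod 56).
  Combine with x ≡ 5 (mod 9); new modulus lcm = 504.
    Write x = 13 + 56·t and substitute into x ≡ 5 (mod 9): 56·t ≡ 5 − 13 = -8 (mod 9).
    Reduce coefficients mod 9: 2·t ≡ 1 (mod 9).
    The inverse of 2 mod 9 is 5 (since 2·5 = 10 = 1·9 + 1), so t ≡ 5·1 = 5 ≡ 5 (mod 9).
    Then x = 13 + 56·5 = 293, valid modulo lcm(56, 9) = 504: x ≡ 293 (mod 504).
  Combine with x ≡ 0 (mod 13); new modulus lcm = 6552.
    Write x = 293 + 504·t and substitute into x ≡ 0 (mod 13): 504·t ≡ 0 − 293 = -293 (mod 13).
    Reduce coefficients mod 13: 10·t ≡ 6 (mod 13).
    The inverse of 10 mod 13 is 4 (since 10·4 = 40 = 3·13 + 1), so t ≡ 4·6 = 24 ≡ 11 (mod 13).
    Then x = 293 + 504·11 = 5837, valid modulo lcm(504, 13) = 6552: x ≡ 5837 (mod 6552).
Verify against each original: 5837 mod 8 = 5, 5837 mod 7 = 6, 5837 mod 9 = 5, 5837 mod 13 = 0.

x ≡ 5837 (mod 6552).


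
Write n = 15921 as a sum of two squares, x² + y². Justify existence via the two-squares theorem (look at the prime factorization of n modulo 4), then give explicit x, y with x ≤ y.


Step 1: Factor n = 15921 = 3^2 · 29 · 61.
Step 2: Check the mod-4 condition on each prime factor: 3 ≡ 3 (mod 4), exponent 2 (must be even); 29 ≡ 1 (mod 4), exponent 1; 61 ≡ 1 (mod 4), exponent 1.
All primes ≡ 3 (mod 4) appear to even exponent (or don't appear), so by the two-squares theorem n IS expressible as a sum of two squares.
Step 3: Build a representation. Group n = k² · m with k = 3 and m = 29 · 61 = 1769 (a product of primes ≡ 1 (mod 4)); a representation of m scales to one of n via (k·x)² + (k·y)² = k²(x² + y²). Each prime p ≡ 1 (mod 4) is itself a sum of two squares; find a² by testing p − a² for a perfect square:
  29: 29 − 1² = 28, 29 − 2² = 25 = 5² ⇒ 29 = 2² + 5².
  61: 61 − 1² = 60, 61 − 2² = 57, 61 − 3² = 52, 61 − 4² = 45, 61 − 5² = 36 = 6² ⇒ 61 = 5² + 6².
  Combine using the Brahmagupta–Fibonacci identity (a² + b²)(c² + d²) = (ac − bd)² + (ad + bc)² = (ac + bd)² + (ad − bc)²:
  29 · 61 = 1769: from (2² + 5²)(5² + 6²), take (2·5 − 5·6, 2·6 + 5·5) = (10 − 30, 12 + 25) = (-20, 37); dropping signs (only squares matter) gives (20, 37); check 20² + 37² = 400 + 1369 = 1769 ✓.
  Scale by k = 3: (3·20, 3·37) = (60, 111).
Step 4: Order so x ≤ y and verify: 60² + 111² = 3600 + 12321 = 15921 = n. ✓

n = 15921 = 60² + 111² (one valid representation with x ≤ y).


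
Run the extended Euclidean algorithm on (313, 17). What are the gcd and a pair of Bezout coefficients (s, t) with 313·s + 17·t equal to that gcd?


Euclidean algorithm on (313, 17) — divide until remainder is 0:
  313 = 18 · 17 + 7
  17 = 2 · 7 + 3
  7 = 2 · 3 + 1
  3 = 3 · 1 + 0
gcd(313, 17) = 1.
Track Bezout coefficients alongside the remainders: start with r₀ = 313 = a·1 + b·0 (s = 1, t = 0) and r₁ = 17 = a·0 + b·1 (s = 0, t = 1); each new remainder r_{k+1} = r_{k-1} − q_k·r_k inherits s_{k+1} = s_{k-1} − q_k·s_k, t_{k+1} = t_{k-1} − q_k·t_k, so r_k = a·s_k + b·t_k at every step:
  q = 18: r = 7, s = 1 − 18·0 = 1, t = 0 − 18·1 = -18  (check: 313·1 + 17·(-18) = 7)
  q = 2: r = 3, s = 0 − 2·1 = -2, t = 1 − 2·(-18) = 37  (check: 313·(-2) + 17·37 = 3)
  q = 2: r = 1, s = 1 − 2·(-2) = 5, t = -18 − 2·37 = -92  (check: 313·5 + 17·(-92) = 1)
The row with r = 1 (the gcd) gives the Bezout coefficients s = 5, t = -92.
Result: 313 · (5) + 17 · (-92) = 1.

gcd(313, 17) = 1; s = 5, t = -92 (check: 313·5 + 17·(-92) = 1).


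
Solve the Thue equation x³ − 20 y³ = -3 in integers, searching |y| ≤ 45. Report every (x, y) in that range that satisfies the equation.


The equation is x³ - 20y³ = -3. For fixed y, x³ = 20·y³ − 3, so a solution requires the RHS to be a perfect cube.
Strategy: iterate y from -45 to 45, compute RHS = 20·y³ − 3, and check whether it is a (positive or negative) perfect cube.
Check small values of y:
  y = 0: RHS = -3 is not a perfect cube.
  y = 1: RHS = 17 is not a perfect cube.
  y = -1: RHS = -23 is not a perfect cube.
  y = 2: RHS = 157 is not a perfect cube.
  y = -2: RHS = -163 is not a perfect cube.
  y = 3: RHS = 537 is not a perfect cube.
  y = -3: RHS = -543 is not a perfect cube.
Continuing the search up to |y| = 45 finds no solutions either.
No (x, y) in the scanned range satisfies the equation.

No integer solutions with |y| ≤ 45.


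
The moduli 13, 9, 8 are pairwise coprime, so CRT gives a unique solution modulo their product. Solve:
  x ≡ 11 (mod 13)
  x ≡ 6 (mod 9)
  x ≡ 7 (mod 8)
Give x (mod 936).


Moduli 13, 9, 8 are pairwise coprime; by CRT there is a unique solution modulo M = 13 · 9 · 8 = 936.
Solve pairwise, accumulating the modulus:
  Start with x ≡ 11 (mod 13).
  Combine with x ≡ 6 (mod 9): since gcd(13, 9) = 1, we get a unique residue mod 117.
    Write x = 11 + 13·t and substitute into x ≡ 6 (mod 9): 13·t ≡ 6 − 11 = -5 (mod 9).
    Reduce coefficients mod 9: 4·t ≡ 4 (mod 9).
    The inverse of 4 mod 9 is 7 (since 4·7 = 28 = 3·9 + 1), so t ≡ 7·4 = 28 ≡ 1 (mod 9).
    Then x = 11 + 13·1 = 24, valid modulo lcm(13, 9) = 117: x ≡ 24 (mod 117).
  Combine with x ≡ 7 (mod 8): since gcd(117, 8) = 1, we get a unique residue mod 936.
    Write x = 24 + 117·t and substitute into x ≡ 7 (mod 8): 117·t ≡ 7 − 24 = -17 (mod 8).
    Reduce coefficients mod 8: 5·t ≡ 7 (mod 8).
    The inverse of 5 mod 8 is 5 (since 5·5 = 25 = 3·8 + 1), so t ≡ 5·7 = 35 ≡ 3 (mod 8).
    Then x = 24 + 117·3 = 375, valid modulo lcm(117, 8) = 936: x ≡ 375 (mod 936).
Verify: 375 mod 13 = 11 ✓, 375 mod 9 = 6 ✓, 375 mod 8 = 7 ✓.

x ≡ 375 (mod 936).


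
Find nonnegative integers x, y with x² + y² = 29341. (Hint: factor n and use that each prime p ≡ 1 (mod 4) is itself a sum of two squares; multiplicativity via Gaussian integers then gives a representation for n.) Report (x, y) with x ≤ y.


Step 1: Factor n = 29341 = 13 · 37 · 61.
Step 2: Check the mod-4 condition on each prime factor: 13 ≡ 1 (mod 4), exponent 1; 37 ≡ 1 (mod 4), exponent 1; 61 ≡ 1 (mod 4), exponent 1.
All primes ≡ 3 (mod 4) appear to even exponent (or don't appear), so by the two-squares theorem n IS expressible as a sum of two squares.
Step 3: Build a representation. Here n = 13 · 37 · 61 is a product of primes ≡ 1 (mod 4). Each prime p ≡ 1 (mod 4) is itself a sum of two squares; find a² by testing p − a² for a perfect square:
  13: 13 − 1² = 12, 13 − 2² = 9 = 3² ⇒ 13 = 2² + 3².
  37: 37 − 1² = 36 = 6² ⇒ 37 = 1² + 6².
  61: 61 − 1² = 60, 61 − 2² = 57, 61 − 3² = 52, 61 − 4² = 45, 61 − 5² = 36 = 6² ⇒ 61 = 5² + 6².
  Combine using the Brahmagupta–Fibonacci identity (a² + b²)(c² + d²) = (ac − bd)² + (ad + bc)² = (ac + bd)² + (ad − bc)²:
  13 · 37 = 481: from (2² + 3²)(1² + 6²), take (2·1 − 3·6, 2·6 + 3·1) = (2 − 18, 12 + 3) = (-16, 15); dropping signs (only squares matter) gives (16, 15); check 16² + 15² = 256 + 225 = 481 ✓.
  481 · 61 = 29341: from (16² + 15²)(5² + 6²), take (16·5 − 15·6, 16·6 + 15·5) = (80 − 90, 96 + 75) = (-10, 171); dropping signs (only squares matter) gives (10, 171); check 10² + 171² = 100 + 29241 = 29341 ✓.
Step 4: Order so x ≤ y and verify: 10² + 171² = 100 + 29241 = 29341 = n. ✓

n = 29341 = 10² + 171² (one valid representation with x ≤ y).


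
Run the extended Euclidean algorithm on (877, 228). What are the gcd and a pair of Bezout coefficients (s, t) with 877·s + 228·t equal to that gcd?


Euclidean algorithm on (877, 228) — divide until remainder is 0:
  877 = 3 · 228 + 193
  228 = 1 · 193 + 35
  193 = 5 · 35 + 18
  35 = 1 · 18 + 17
  18 = 1 · 17 + 1
  17 = 17 · 1 + 0
gcd(877, 228) = 1.
Track Bezout coefficients alongside the remainders: start with r₀ = 877 = a·1 + b·0 (s = 1, t = 0) and r₁ = 228 = a·0 + b·1 (s = 0, t = 1); each new remainder r_{k+1} = r_{k-1} − q_k·r_k inherits s_{k+1} = s_{k-1} − q_k·s_k, t_{k+1} = t_{k-1} − q_k·t_k, so r_k = a·s_k + b·t_k at every step:
  q = 3: r = 193, s = 1 − 3·0 = 1, t = 0 − 3·1 = -3  (check: 877·1 + 228·(-3) = 193)
  q = 1: r = 35, s = 0 − 1·1 = -1, t = 1 − 1·(-3) = 4  (check: 877·(-1) + 228·4 = 35)
  q = 5: r = 18, s = 1 − 5·(-1) = 6, t = -3 − 5·4 = -23  (check: 877·6 + 228·(-23) = 18)
  q = 1: r = 17, s = -1 − 1·6 = -7, t = 4 − 1·(-23) = 27  (check: 877·(-7) + 228·27 = 17)
  q = 1: r = 1, s = 6 − 1·(-7) = 13, t = -23 − 1·27 = -50  (check: 877·13 + 228·(-50) = 1)
The row with r = 1 (the gcd) gives the Bezout coefficients s = 13, t = -50.
Result: 877 · (13) + 228 · (-50) = 1.

gcd(877, 228) = 1; s = 13, t = -50 (check: 877·13 + 228·(-50) = 1).


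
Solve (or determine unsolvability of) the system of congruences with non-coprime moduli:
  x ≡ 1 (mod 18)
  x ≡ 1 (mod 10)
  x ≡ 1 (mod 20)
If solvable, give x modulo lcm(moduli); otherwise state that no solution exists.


Moduli 18, 10, 20 are not pairwise coprime, so CRT works modulo lcm(m_i) when all pairwise compatibility conditions hold.
Pairwise compatibility: gcd(m_i, m_j) must divide a_i - a_j for every pair.
Merge one congruence at a time:
  Start: x ≡ 1 (mod 18).
  Combine with x ≡ 1 (mod 10): gcd(18, 10) = 2; 1 - 1 = 0, which IS divisible by 2, so compatible.
    Write x = 1 + 18·t and substitute into x ≡ 1 (mod 10): 18·t ≡ 1 − 1 = 0 (mod 10).
    Divide the congruence (and modulus) by g = 2: 9·t ≡ 0 (mod 5).
    Reduce coefficients mod 5: 4·t ≡ 0 (mod 5).
    The inverse of 4 mod 5 is 4 (since 4·4 = 16 = 3·5 + 1), so t ≡ 4·0 = 0 ≡ 0 (mod 5).
    Then x = 1 + 18·0 = 1, valid modulo lcm(18, 10) = 90: x ≡ 1 (mod 90).
  Combine with x ≡ 1 (mod 20): gcd(90, 20) = 10; 1 - 1 = 0, which IS divisible by 10, so compatible.
    Write x = 1 + 90·t and substitute into x ≡ 1 (mod 20): 90·t ≡ 1 − 1 = 0 (mod 20).
    Divide the congruence (and modulus) by g = 10: 9·t ≡ 0 (mod 2).
    Reduce coefficients mod 2: 1·t ≡ 0 (mod 2).
    So t ≡ 0 (mod 2).
    Then x = 1 + 90·0 = 1, valid modulo lcm(90, 20) = 180: x ≡ 1 (mod 180).
Verify: 1 mod 18 = 1, 1 mod 10 = 1, 1 mod 20 = 1.

x ≡ 1 (mod 180).


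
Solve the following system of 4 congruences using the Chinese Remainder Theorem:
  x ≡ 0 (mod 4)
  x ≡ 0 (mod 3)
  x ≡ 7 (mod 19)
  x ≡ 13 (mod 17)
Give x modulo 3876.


Product of moduli M = 4 · 3 · 19 · 17 = 3876.
Merge one congruence at a time:
  Start: x ≡ 0 (mod 4).
  Combine with x ≡ 0 (mod 3); new modulus lcm = 12.
    Write x = 0 + 4·t and substitute into x ≡ 0 (mod 3): 4·t ≡ 0 − 0 = 0 (mod 3).
    Reduce coefficients mod 3: 1·t ≡ 0 (mod 3).
    So t ≡ 0 (mod 3).
    Then x = 0 + 4·0 = 0, valid modulo lcm(4, 3) = 12: x ≡ 0 (mod 12).
  Combine with x ≡ 7 (mod 19); new modulus lcm = 228.
    Write x = 0 + 12·t and substitute into x ≡ 7 (mod 19): 12·t ≡ 7 − 0 = 7 (mod 19).
    The inverse of 12 mod 19 is 8 (since 12·8 = 96 = 5·19 + 1), so t ≡ 8·7 = 56 ≡ 18 (mod 19).
    Then x = 0 + 12·18 = 216, valid modulo lcm(12, 19) = 228: x ≡ 216 (mod 228).
  Combine with x ≡ 13 (mod 17); new modulus lcm = 3876.
    Write x = 216 + 228·t and substitute into x ≡ 13 (mod 17): 228·t ≡ 13 − 216 = -203 (mod 17).
    Reduce coefficients mod 17: 7·t ≡ 1 (mod 17).
    The inverse of 7 mod 17 is 5 (since 7·5 = 35 = 2·17 + 1), so t ≡ 5·1 = 5 ≡ 5 (mod 17).
    Then x = 216 + 228·5 = 1356, valid modulo lcm(228, 17) = 3876: x ≡ 1356 (mod 3876).
Verify against each original: 1356 mod 4 = 0, 1356 mod 3 = 0, 1356 mod 19 = 7, 1356 mod 17 = 13.

x ≡ 1356 (mod 3876).


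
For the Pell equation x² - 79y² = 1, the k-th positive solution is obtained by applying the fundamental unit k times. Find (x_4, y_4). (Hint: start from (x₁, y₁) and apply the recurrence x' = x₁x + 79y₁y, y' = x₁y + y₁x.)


Step 1: Find the fundamental solution (x₁, y₁) of x² - 79y² = 1.
  Expand √79 as a continued fraction. a₀ = ⌊√79⌋ = 8; iterate m_{k+1} = d_k·a_k − m_k, d_{k+1} = (79 − m_{k+1}²)/d_k, a_{k+1} = ⌊(a₀ + m_{k+1})/d_{k+1}⌋ (starting m₀ = 0, d₀ = 1), with convergents p_k = a_k·p_{k-1} + p_{k-2}, q_k = a_k·q_{k-1} + q_{k-2} (p₋₁ = 1, q₋₁ = 0):
  k = 0: a₀ = 8; p₀/q₀ = 8/1; p₀² − 79·q₀² = 64 − 79 = -15.
  k = 1: m = 8, d = 15, a = ⌊(8 + 8)/15⌋ = 1; p/q = (1·8 + 1)/(1·1 + 0) = 9/1; p² − 79·q² = 81 − 79 = 2.
  k = 2: m = 7, d = 2, a = ⌊(8 + 7)/2⌋ = 7; p/q = (7·9 + 8)/(7·1 + 1) = 71/8; p² − 79·q² = 5041 − 5056 = -15.
  k = 3: m = 7, d = 15, a = ⌊(8 + 7)/15⌋ = 1; p/q = (1·71 + 9)/(1·8 + 1) = 80/9; p² − 79·q² = 6400 − 6399 = 1.
  The first convergent with p² − 79·q² = 1 gives the fundamental solution (x₁, y₁) = (80, 9).
Step 2: Apply the recurrence (x_{n+1}, y_{n+1}) = (x₁x_n + 79y₁y_n, x₁y_n + y₁x_n) repeatedly.
  From (x_1, y_1) = (80, 9): x_2 = 80·80 + 79·9·9 = 12799; y_2 = 80·9 + 9·80 = 1440.
  From (x_2, y_2) = (12799, 1440): x_3 = 80·12799 + 79·9·1440 = 2047760; y_3 = 80·1440 + 9·12799 = 230391.
  From (x_3, y_3) = (2047760, 230391): x_4 = 80·2047760 + 79·9·230391 = 327628801; y_4 = 80·230391 + 9·2047760 = 36861120.
Step 3: Verify x_4² - 79·y_4² = 107340631244697601 - 107340631244697600 = 1 (should be 1). ✓

(x_1, y_1) = (80, 9); (x_4, y_4) = (327628801, 36861120).


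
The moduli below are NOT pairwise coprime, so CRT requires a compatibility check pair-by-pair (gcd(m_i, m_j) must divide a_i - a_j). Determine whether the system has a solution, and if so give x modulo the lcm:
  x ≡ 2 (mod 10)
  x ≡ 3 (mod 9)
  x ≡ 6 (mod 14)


Moduli 10, 9, 14 are not pairwise coprime, so CRT works modulo lcm(m_i) when all pairwise compatibility conditions hold.
Pairwise compatibility: gcd(m_i, m_j) must divide a_i - a_j for every pair.
Merge one congruence at a time:
  Start: x ≡ 2 (mod 10).
  Combine with x ≡ 3 (mod 9): gcd(10, 9) = 1; 3 - 2 = 1, which IS divisible by 1, so compatible.
    Write x = 2 + 10·t and substitute into x ≡ 3 (mod 9): 10·t ≡ 3 − 2 = 1 (mod 9).
    Reduce coefficients mod 9: 1·t ≡ 1 (mod 9).
    So t ≡ 1 (mod 9).
    Then x = 2 + 10·1 = 12, valid modulo lcm(10, 9) = 90: x ≡ 12 (mod 90).
  Combine with x ≡ 6 (mod 14): gcd(90, 14) = 2; 6 - 12 = -6, which IS divisible by 2, so compatible.
    Write x = 12 + 90·t and substitute into x ≡ 6 (mod 14): 90·t ≡ 6 − 12 = -6 (mod 14).
    Divide the congruence (and modulus) by g = 2: 45·t ≡ -3 (mod 7).
    Reduce coefficients mod 7: 3·t ≡ 4 (mod 7).
    The inverse of 3 mod 7 is 5 (since 3·5 = 15 = 2·7 + 1), so t ≡ 5·4 = 20 ≡ 6 (mod 7).
    Then x = 12 + 90·6 = 552, valid modulo lcm(90, 14) = 630: x ≡ 552 (mod 630).
Verify: 552 mod 10 = 2, 552 mod 9 = 3, 552 mod 14 = 6.

x ≡ 552 (mod 630).
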